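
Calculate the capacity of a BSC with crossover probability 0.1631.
0.3583 bits

For a binary symmetric channel (BSC) with error probability p:
Capacity C = 1 - H(p) bits per symbol

where H(p) = -p log₂(p) - (1-p) log₂(1-p) is the binary entropy function.

H(0.1631) = 0.6417 bits
C = 1 - 0.6417 = 0.3583 bits per symbol

This means we can reliably transmit up to 0.3583 bits of information per channel use.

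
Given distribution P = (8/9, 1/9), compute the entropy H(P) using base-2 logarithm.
0.5033 bits

Shannon entropy is H(X) = -Σ p(x) log p(x).

For P = (8/9, 1/9):
H = -8/9 × log_2(8/9) -1/9 × log_2(1/9)
H = 0.5033 bits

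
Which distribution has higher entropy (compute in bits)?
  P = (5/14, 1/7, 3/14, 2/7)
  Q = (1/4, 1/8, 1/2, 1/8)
P

Computing entropies in bits:
H(P) = 1.9242
H(Q) = 1.7500

Distribution P has higher entropy.

Intuition: The distribution closer to uniform (more spread out) has higher entropy.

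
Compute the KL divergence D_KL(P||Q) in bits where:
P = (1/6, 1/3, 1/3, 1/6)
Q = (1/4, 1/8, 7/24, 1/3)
0.2717 bits

KL divergence: D_KL(P||Q) = Σ p(x) log(p(x)/q(x))

Computing term by term:
  x=0: 1/6 × log_2[(1/6)/(1/4)] = 1/6 × -0.5850 = -0.0975
  x=1: 1/3 × log_2[(1/3)/(1/8)] = 1/3 × 1.4150 = 0.4717
  x=2: 1/3 × log_2[(1/3)/(7/24)] = 1/3 × 0.1926 = 0.0642
  x=3: 1/6 × log_2[(1/6)/(1/3)] = 1/6 × -1.0000 = -0.1667

D_KL(P||Q) = 0.2717 bits

Note: KL divergence is always non-negative and equals 0 iff P = Q.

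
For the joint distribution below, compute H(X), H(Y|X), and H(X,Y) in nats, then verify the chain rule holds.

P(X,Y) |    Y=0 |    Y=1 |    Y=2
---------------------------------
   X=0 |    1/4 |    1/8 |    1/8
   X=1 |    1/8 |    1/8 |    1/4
H(X,Y) = 1.7329, H(X) = 0.6931, H(Y|X) = 1.0397 (all in nats)

Chain rule: H(X,Y) = H(X) + H(Y|X)

Left side — joint entropy directly:
H(X,Y) = -Σ p(x,y) log p(x,y) = 1.7329 nats

Right side — compute H(Y|X) from the conditional distributions:
P(X) = (1/2, 1/2), so H(X) = 0.6931 nats
H(Y|X) = Σ_x P(X=x) · H(Y|X=x):
  P(Y|X=0) = (1/2, 1/4, 1/4), H(Y|X=0) = 1.0397, weight P(X=0) = 1/2
  P(Y|X=1) = (1/4, 1/4, 1/2), H(Y|X=1) = 1.0397, weight P(X=1) = 1/2
H(Y|X) = 1.0397 nats

H(X) + H(Y|X) = 0.6931 + 1.0397 = 1.7329 nats

Both sides equal 1.7329 nats. ✓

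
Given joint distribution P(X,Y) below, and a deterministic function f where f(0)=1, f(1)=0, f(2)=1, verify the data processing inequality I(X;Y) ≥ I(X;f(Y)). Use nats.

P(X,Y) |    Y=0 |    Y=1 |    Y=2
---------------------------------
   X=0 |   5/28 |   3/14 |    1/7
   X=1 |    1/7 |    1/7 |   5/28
I(X;Y) = 0.0086, I(X;f(Y)) = 0.0046, inequality holds: 0.0086 ≥ 0.0046

Data Processing Inequality: For any Markov chain X → Y → Z, we have I(X;Y) ≥ I(X;Z).

Here Z = f(Y) is a deterministic function of Y, forming X → Y → Z.

Original I(X;Y) = 0.0086 nats

After applying f:
P(X,Z) where Z=f(Y):
- P(X,Z=0) = P(X,Y=1)
- P(X,Z=1) = P(X,Y=0) + P(X,Y=2)

I(X;Z) = I(X;f(Y)) = 0.0046 nats

Verification: 0.0086 ≥ 0.0046 ✓

Information cannot be created by processing; the function f can only lose information about X.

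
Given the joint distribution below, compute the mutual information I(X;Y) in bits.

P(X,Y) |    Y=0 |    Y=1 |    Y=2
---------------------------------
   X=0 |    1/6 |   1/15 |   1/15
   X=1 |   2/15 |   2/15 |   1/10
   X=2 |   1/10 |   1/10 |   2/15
0.0400 bits

Mutual information: I(X;Y) = H(X) + H(Y) - H(X,Y)

Marginals:
P(X) = (3/10, 11/30, 1/3), H(X) = 1.5801 bits
P(Y) = (2/5, 3/10, 3/10), H(Y) = 1.5710 bits

Joint entropy: H(X,Y) = 3.1111 bits

I(X;Y) = 1.5801 + 1.5710 - 3.1111 = 0.0400 bits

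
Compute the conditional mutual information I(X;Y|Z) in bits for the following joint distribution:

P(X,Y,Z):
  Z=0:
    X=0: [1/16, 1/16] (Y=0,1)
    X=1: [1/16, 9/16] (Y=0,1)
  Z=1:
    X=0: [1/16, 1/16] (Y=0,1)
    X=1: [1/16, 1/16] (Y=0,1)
0.0694 bits

Conditional mutual information: I(X;Y|Z) = H(X|Z) + H(Y|Z) - H(X,Y|Z)

H(Z) = 0.8113
H(X,Z) = 1.5488 → H(X|Z) = 0.7375
H(Y,Z) = 1.5488 → H(Y|Z) = 0.7375
H(X,Y,Z) = 2.2169 → H(X,Y|Z) = 1.4056

I(X;Y|Z) = 0.7375 + 0.7375 - 1.4056 = 0.0694 bits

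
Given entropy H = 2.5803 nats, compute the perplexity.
13.2011

Perplexity is e^H (or exp(H) for natural log).

H = 2.5803 nats
Perplexity = e^2.5803 = 13.2011

Interpretation: The model's uncertainty is equivalent to choosing uniformly among 13.2 options.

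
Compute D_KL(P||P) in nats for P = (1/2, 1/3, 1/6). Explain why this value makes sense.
0.0000 nats

KL divergence satisfies the Gibbs inequality: D_KL(P||Q) ≥ 0 for all distributions P, Q.

D_KL(P||Q) = Σ p(x) log(p(x)/q(x))
Each term is p(x) × log_e(p(x)/p(x)) = p(x) × log_e(1) = 0, so the sum is 0.
D_KL(P||Q) = 0.0000 nats

When P = Q, the KL divergence is exactly 0, as there is no 'divergence' between identical distributions.

This non-negativity is a fundamental property: relative entropy cannot be negative because it measures how different Q is from P.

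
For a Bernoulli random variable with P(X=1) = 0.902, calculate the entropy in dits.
0.1393 dits

The binary entropy function is:
H(p) = -p log(p) - (1-p) log(1-p)

H(0.902) = -0.902 × log_10(0.902) - 0.098 × log_10(0.098)
H(0.902) = 0.1393 dits

Note: Binary entropy is maximized at p=0.5 (H=1 bit) and minimized at p=0 or p=1 (H=0).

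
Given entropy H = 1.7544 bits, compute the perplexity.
3.3739

Perplexity is 2^H (or exp(H) for natural log).

H = 1.7544 bits
Perplexity = 2^1.7544 = 3.3739

Interpretation: The model's uncertainty is equivalent to choosing uniformly among 3.4 options.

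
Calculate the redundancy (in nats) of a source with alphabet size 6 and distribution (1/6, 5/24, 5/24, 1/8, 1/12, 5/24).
0.0457 nats

Redundancy measures how far a source is from maximum entropy:
R = H_max - H(X)

Maximum entropy for 6 symbols: H_max = log_e(6) = 1.7918 nats
Actual entropy: H(X) = 1.7460 nats
Redundancy: R = 1.7918 - 1.7460 = 0.0457 nats

This redundancy represents potential for compression: the source could be compressed by 0.0457 nats per symbol.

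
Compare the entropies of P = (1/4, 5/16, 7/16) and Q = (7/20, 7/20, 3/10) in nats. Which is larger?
Q

Computing entropies in nats:
H(P) = 1.0717
H(Q) = 1.0961

Distribution Q has higher entropy.

Intuition: The distribution closer to uniform (more spread out) has higher entropy.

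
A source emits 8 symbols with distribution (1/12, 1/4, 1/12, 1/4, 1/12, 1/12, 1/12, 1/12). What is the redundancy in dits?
0.0625 dits

Redundancy measures how far a source is from maximum entropy:
R = H_max - H(X)

Maximum entropy for 8 symbols: H_max = log_10(8) = 0.9031 dits
Actual entropy: H(X) = 0.8406 dits
Redundancy: R = 0.9031 - 0.8406 = 0.0625 dits

This redundancy represents potential for compression: the source could be compressed by 0.0625 dits per symbol.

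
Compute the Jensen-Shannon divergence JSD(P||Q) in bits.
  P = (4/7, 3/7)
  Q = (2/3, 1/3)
0.0069 bits

Jensen-Shannon divergence is:
JSD(P||Q) = 0.5 × D_KL(P||M) + 0.5 × D_KL(Q||M)
where M = 0.5 × (P + Q) is the mixture distribution.

M = 0.5 × (4/7, 3/7) + 0.5 × (2/3, 1/3) = (13/21, 8/21)

D_KL(P||M) = 0.0068 bits
D_KL(Q||M) = 0.0071 bits

JSD(P||Q) = 0.5 × 0.0068 + 0.5 × 0.0071 = 0.0069 bits

Unlike KL divergence, JSD is symmetric and bounded: 0 ≤ JSD ≤ log(2).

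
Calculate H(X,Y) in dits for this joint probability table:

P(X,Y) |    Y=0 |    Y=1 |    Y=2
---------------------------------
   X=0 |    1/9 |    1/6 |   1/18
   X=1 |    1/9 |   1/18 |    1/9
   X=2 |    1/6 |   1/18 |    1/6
0.9164 dits

Joint entropy is H(X,Y) = -Σ_{x,y} p(x,y) log p(x,y).

Summing over all non-zero entries:
H(X,Y) = -[1/9·log_10(1/9) + 1/6·log_10(1/6) + 1/18·log_10(1/18) + 1/9·log_10(1/9) + 1/18·log_10(1/18) + 1/9·log_10(1/9) + 1/6·log_10(1/6) + 1/18·log_10(1/18) + 1/6·log_10(1/6)]
H(X,Y) = 0.9164 dits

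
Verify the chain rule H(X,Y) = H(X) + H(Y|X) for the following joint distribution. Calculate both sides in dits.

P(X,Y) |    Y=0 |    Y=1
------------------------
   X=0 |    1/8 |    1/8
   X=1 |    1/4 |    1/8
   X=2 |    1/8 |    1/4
H(X,Y) = 0.7526, H(X) = 0.4700, H(Y|X) = 0.2826 (all in dits)

Chain rule: H(X,Y) = H(X) + H(Y|X)

Left side — joint entropy directly:
H(X,Y) = -Σ p(x,y) log p(x,y) = 0.7526 dits

Right side — compute H(Y|X) from the conditional distributions:
P(X) = (1/4, 3/8, 3/8), so H(X) = 0.4700 dits
H(Y|X) = Σ_x P(X=x) · H(Y|X=x):
  P(Y|X=0) = (1/2, 1/2), H(Y|X=0) = 0.3010, weight P(X=0) = 1/4
  P(Y|X=1) = (2/3, 1/3), H(Y|X=1) = 0.2764, weight P(X=1) = 3/8
  P(Y|X=2) = (1/3, 2/3), H(Y|X=2) = 0.2764, weight P(X=2) = 3/8
H(Y|X) = 0.2826 dits

H(X) + H(Y|X) = 0.4700 + 0.2826 = 0.7526 dits

Both sides equal 0.7526 dits. ✓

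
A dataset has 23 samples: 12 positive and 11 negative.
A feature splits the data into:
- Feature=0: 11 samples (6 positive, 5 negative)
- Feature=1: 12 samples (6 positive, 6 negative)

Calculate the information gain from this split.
0.0015 bits

Information Gain = H(Y) - H(Y|Feature)

Before split:
P(positive) = 12/23 = 0.5217
H(Y) = 0.9986 bits

After split:
Feature=0: H = 0.9940 bits (weight = 11/23)
Feature=1: H = 1.0000 bits (weight = 12/23)
H(Y|Feature) = (11/23)×0.9940 + (12/23)×1.0000 = 0.9971 bits

Information Gain = 0.9986 - 0.9971 = 0.0015 bits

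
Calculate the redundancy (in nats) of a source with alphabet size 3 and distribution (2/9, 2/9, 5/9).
0.1036 nats

Redundancy measures how far a source is from maximum entropy:
R = H_max - H(X)

Maximum entropy for 3 symbols: H_max = log_e(3) = 1.0986 nats
Actual entropy: H(X) = 0.9950 nats
Redundancy: R = 1.0986 - 0.9950 = 0.1036 nats

This redundancy represents potential for compression: the source could be compressed by 0.1036 nats per symbol.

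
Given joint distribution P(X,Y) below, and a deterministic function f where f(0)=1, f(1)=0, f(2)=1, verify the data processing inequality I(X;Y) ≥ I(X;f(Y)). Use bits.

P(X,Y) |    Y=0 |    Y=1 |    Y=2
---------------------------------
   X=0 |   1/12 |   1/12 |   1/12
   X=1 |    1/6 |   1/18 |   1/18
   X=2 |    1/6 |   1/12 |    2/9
I(X;Y) = 0.0614, I(X;f(Y)) = 0.0166, inequality holds: 0.0614 ≥ 0.0166

Data Processing Inequality: For any Markov chain X → Y → Z, we have I(X;Y) ≥ I(X;Z).

Here Z = f(Y) is a deterministic function of Y, forming X → Y → Z.

Original I(X;Y) = 0.0614 bits

After applying f:
P(X,Z) where Z=f(Y):
- P(X,Z=0) = P(X,Y=1)
- P(X,Z=1) = P(X,Y=0) + P(X,Y=2)

I(X;Z) = I(X;f(Y)) = 0.0166 bits

Verification: 0.0614 ≥ 0.0166 ✓

Information cannot be created by processing; the function f can only lose information about X.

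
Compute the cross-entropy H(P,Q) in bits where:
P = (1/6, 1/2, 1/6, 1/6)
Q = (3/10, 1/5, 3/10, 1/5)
2.1269 bits

Cross-entropy: H(P,Q) = -Σ p(x) log q(x)

Alternatively: H(P,Q) = H(P) + D_KL(P||Q)
H(P) = 1.7925 bits
D_KL(P||Q) = 0.3345 bits

H(P,Q) = 1.7925 + 0.3345 = 2.1269 bits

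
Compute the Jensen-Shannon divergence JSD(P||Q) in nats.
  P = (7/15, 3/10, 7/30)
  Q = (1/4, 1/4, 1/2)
0.0426 nats

Jensen-Shannon divergence is:
JSD(P||Q) = 0.5 × D_KL(P||M) + 0.5 × D_KL(Q||M)
where M = 0.5 × (P + Q) is the mixture distribution.

M = 0.5 × (7/15, 3/10, 7/30) + 0.5 × (1/4, 1/4, 1/2) = (0.358333, 11/40, 11/30)

D_KL(P||M) = 0.0439 nats
D_KL(Q||M) = 0.0412 nats

JSD(P||Q) = 0.5 × 0.0439 + 0.5 × 0.0412 = 0.0426 nats

Unlike KL divergence, JSD is symmetric and bounded: 0 ≤ JSD ≤ log(2).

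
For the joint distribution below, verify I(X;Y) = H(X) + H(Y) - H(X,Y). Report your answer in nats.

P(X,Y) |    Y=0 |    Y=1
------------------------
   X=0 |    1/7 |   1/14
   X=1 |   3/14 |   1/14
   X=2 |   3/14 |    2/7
I(X;Y) = 0.0444 nats

Mutual information has multiple equivalent forms:
- I(X;Y) = H(X) - H(X|Y)
- I(X;Y) = H(Y) - H(Y|X)
- I(X;Y) = H(X) + H(Y) - H(X,Y)

Computing all quantities:
H(X) = 1.0346, H(Y) = 0.6829, H(X,Y) = 1.6731
H(X|Y) = 0.9902, H(Y|X) = 0.6385

Verification:
H(X) - H(X|Y) = 1.0346 - 0.9902 = 0.0444
H(Y) - H(Y|X) = 0.6829 - 0.6385 = 0.0444
H(X) + H(Y) - H(X,Y) = 1.0346 + 0.6829 - 1.6731 = 0.0444

All forms give I(X;Y) = 0.0444 nats. ✓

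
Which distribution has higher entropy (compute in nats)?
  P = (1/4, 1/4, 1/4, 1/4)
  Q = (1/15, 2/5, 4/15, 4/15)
P

Computing entropies in nats:
H(P) = 1.3863
H(Q) = 1.2520

Distribution P has higher entropy.

Intuition: The distribution closer to uniform (more spread out) has higher entropy.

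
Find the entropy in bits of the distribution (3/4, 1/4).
0.8113 bits

Shannon entropy is H(X) = -Σ p(x) log p(x).

For P = (3/4, 1/4):
H = -3/4 × log_2(3/4) -1/4 × log_2(1/4)
H = 0.8113 bits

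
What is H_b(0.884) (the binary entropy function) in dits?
0.1559 dits

The binary entropy function is:
H(p) = -p log(p) - (1-p) log(1-p)

H(0.884) = -0.884 × log_10(0.884) - 0.116 × log_10(0.116)
H(0.884) = 0.1559 dits

Note: Binary entropy is maximized at p=0.5 (H=1 bit) and minimized at p=0 or p=1 (H=0).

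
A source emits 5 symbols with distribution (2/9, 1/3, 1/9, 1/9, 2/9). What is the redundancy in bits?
0.1248 bits

Redundancy measures how far a source is from maximum entropy:
R = H_max - H(X)

Maximum entropy for 5 symbols: H_max = log_2(5) = 2.3219 bits
Actual entropy: H(X) = 2.1972 bits
Redundancy: R = 2.3219 - 2.1972 = 0.1248 bits

This redundancy represents potential for compression: the source could be compressed by 0.1248 bits per symbol.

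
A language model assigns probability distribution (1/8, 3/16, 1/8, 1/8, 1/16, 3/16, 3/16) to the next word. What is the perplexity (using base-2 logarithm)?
6.6505

Perplexity is 2^H (or exp(H) for natural log).

First, H = -Σ p log p = 2.7335 bits
Perplexity = 2^2.7335 = 6.6505

Interpretation: The model's uncertainty is equivalent to choosing uniformly among 6.7 options.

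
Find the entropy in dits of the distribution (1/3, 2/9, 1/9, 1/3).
0.5693 dits

Shannon entropy is H(X) = -Σ p(x) log p(x).

For P = (1/3, 2/9, 1/9, 1/3):
H = -1/3 × log_10(1/3) -2/9 × log_10(2/9) -1/9 × log_10(1/9) -1/3 × log_10(1/3)
H = 0.5693 dits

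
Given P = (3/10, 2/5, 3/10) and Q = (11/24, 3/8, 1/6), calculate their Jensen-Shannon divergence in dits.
0.0079 dits

Jensen-Shannon divergence is:
JSD(P||Q) = 0.5 × D_KL(P||M) + 0.5 × D_KL(Q||M)
where M = 0.5 × (P + Q) is the mixture distribution.

M = 0.5 × (3/10, 2/5, 3/10) + 0.5 × (11/24, 3/8, 1/6) = (0.379167, 0.3875, 7/30)

D_KL(P||M) = 0.0077 dits
D_KL(Q||M) = 0.0080 dits

JSD(P||Q) = 0.5 × 0.0077 + 0.5 × 0.0080 = 0.0079 dits

Unlike KL divergence, JSD is symmetric and bounded: 0 ≤ JSD ≤ log(2).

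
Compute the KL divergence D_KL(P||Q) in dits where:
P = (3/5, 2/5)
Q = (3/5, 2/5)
0.0000 dits

KL divergence: D_KL(P||Q) = Σ p(x) log(p(x)/q(x))

Computing term by term:
  x=0: 3/5 × log_10[(3/5)/(3/5)] = 3/5 × 0.0000 = 0.0000
  x=1: 2/5 × log_10[(2/5)/(2/5)] = 2/5 × 0.0000 = 0.0000

D_KL(P||Q) = 0.0000 dits

Note: KL divergence is always non-negative and equals 0 iff P = Q.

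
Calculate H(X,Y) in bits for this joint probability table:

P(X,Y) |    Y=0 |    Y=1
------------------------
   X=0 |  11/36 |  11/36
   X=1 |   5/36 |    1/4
1.9409 bits

Joint entropy is H(X,Y) = -Σ_{x,y} p(x,y) log p(x,y).

Summing over all non-zero entries:
H(X,Y) = -[11/36·log_2(11/36) + 11/36·log_2(11/36) + 5/36·log_2(5/36) + 1/4·log_2(1/4)]
H(X,Y) = 1.9409 bits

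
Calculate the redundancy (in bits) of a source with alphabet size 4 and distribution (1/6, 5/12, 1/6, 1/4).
0.1121 bits

Redundancy measures how far a source is from maximum entropy:
R = H_max - H(X)

Maximum entropy for 4 symbols: H_max = log_2(4) = 2.0000 bits
Actual entropy: H(X) = 1.8879 bits
Redundancy: R = 2.0000 - 1.8879 = 0.1121 bits

This redundancy represents potential for compression: the source could be compressed by 0.1121 bits per symbol.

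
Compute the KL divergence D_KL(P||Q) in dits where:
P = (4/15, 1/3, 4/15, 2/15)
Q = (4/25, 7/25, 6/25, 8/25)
0.0459 dits

KL divergence: D_KL(P||Q) = Σ p(x) log(p(x)/q(x))

Computing term by term:
  x=0: 4/15 × log_10[(4/15)/(4/25)] = 4/15 × 0.2218 = 0.0592
  x=1: 1/3 × log_10[(1/3)/(7/25)] = 1/3 × 0.0757 = 0.0252
  x=2: 4/15 × log_10[(4/15)/(6/25)] = 4/15 × 0.0458 = 0.0122
  x=3: 2/15 × log_10[(2/15)/(8/25)] = 2/15 × -0.3802 = -0.0507

D_KL(P||Q) = 0.0459 dits

Note: KL divergence is always non-negative and equals 0 iff P = Q.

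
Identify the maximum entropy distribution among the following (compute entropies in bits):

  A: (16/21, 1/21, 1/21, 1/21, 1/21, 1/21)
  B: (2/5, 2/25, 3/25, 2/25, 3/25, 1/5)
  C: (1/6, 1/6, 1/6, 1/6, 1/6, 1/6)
C

For a discrete distribution over n outcomes, entropy is maximized by the uniform distribution.

Computing entropies:
H(A) = 1.3447 bits
H(B) = 2.3103 bits
H(C) = 2.5850 bits

The uniform distribution (where all probabilities equal 1/6) achieves the maximum entropy of log_2(6) = 2.5850 bits.

Distribution C has the highest entropy.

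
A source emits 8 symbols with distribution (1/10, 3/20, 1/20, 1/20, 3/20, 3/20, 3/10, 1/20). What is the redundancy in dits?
0.0803 dits

Redundancy measures how far a source is from maximum entropy:
R = H_max - H(X)

Maximum entropy for 8 symbols: H_max = log_10(8) = 0.9031 dits
Actual entropy: H(X) = 0.8228 dits
Redundancy: R = 0.9031 - 0.8228 = 0.0803 dits

This redundancy represents potential for compression: the source could be compressed by 0.0803 dits per symbol.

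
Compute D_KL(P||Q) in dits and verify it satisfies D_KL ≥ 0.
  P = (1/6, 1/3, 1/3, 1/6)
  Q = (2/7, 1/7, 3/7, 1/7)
0.0584 dits

KL divergence satisfies the Gibbs inequality: D_KL(P||Q) ≥ 0 for all distributions P, Q.

D_KL(P||Q) = Σ p(x) log(p(x)/q(x))
Term by term:
  x=0: 1/6 × log_10[(1/6)/(2/7)] = -0.0390
  x=1: 1/3 × log_10[(1/3)/(1/7)] = 0.1227
  x=2: 1/3 × log_10[(1/3)/(3/7)] = -0.0364
  x=3: 1/6 × log_10[(1/6)/(1/7)] = 0.0112
D_KL(P||Q) = 0.0584 dits

D_KL(P||Q) = 0.0584 ≥ 0 ✓

This non-negativity is a fundamental property: relative entropy cannot be negative because it measures how different Q is from P.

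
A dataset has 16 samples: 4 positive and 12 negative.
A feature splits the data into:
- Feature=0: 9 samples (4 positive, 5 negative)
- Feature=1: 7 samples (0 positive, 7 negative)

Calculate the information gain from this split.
0.2538 bits

Information Gain = H(Y) - H(Y|Feature)

Before split:
P(positive) = 4/16 = 0.2500
H(Y) = 0.8113 bits

After split:
Feature=0: H = 0.9911 bits (weight = 9/16)
Feature=1: H = 0.0000 bits (weight = 7/16)
H(Y|Feature) = (9/16)×0.9911 + (7/16)×0.0000 = 0.5575 bits

Information Gain = 0.8113 - 0.5575 = 0.2538 bits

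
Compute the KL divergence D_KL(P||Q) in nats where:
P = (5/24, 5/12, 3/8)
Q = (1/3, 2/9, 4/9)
0.1003 nats

KL divergence: D_KL(P||Q) = Σ p(x) log(p(x)/q(x))

Computing term by term:
  x=0: 5/24 × log_e[(5/24)/(1/3)] = 5/24 × -0.4700 = -0.0979
  x=1: 5/12 × log_e[(5/12)/(2/9)] = 5/12 × 0.6286 = 0.2619
  x=2: 3/8 × log_e[(3/8)/(4/9)] = 3/8 × -0.1699 = -0.0637

D_KL(P||Q) = 0.1003 nats

Note: KL divergence is always non-negative and equals 0 iff P = Q.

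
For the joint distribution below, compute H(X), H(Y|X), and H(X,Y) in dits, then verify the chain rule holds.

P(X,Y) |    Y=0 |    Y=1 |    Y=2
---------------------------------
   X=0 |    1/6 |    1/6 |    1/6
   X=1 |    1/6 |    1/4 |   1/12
H(X,Y) = 0.7592, H(X) = 0.3010, H(Y|X) = 0.4582 (all in dits)

Chain rule: H(X,Y) = H(X) + H(Y|X)

Left side — joint entropy directly:
H(X,Y) = -Σ p(x,y) log p(x,y) = 0.7592 dits

Right side — compute H(Y|X) from the conditional distributions:
P(X) = (1/2, 1/2), so H(X) = 0.3010 dits
H(Y|X) = Σ_x P(X=x) · H(Y|X=x):
  P(Y|X=0) = (1/3, 1/3, 1/3), H(Y|X=0) = 0.4771, weight P(X=0) = 1/2
  P(Y|X=1) = (1/3, 1/2, 1/6), H(Y|X=1) = 0.4392, weight P(X=1) = 1/2
H(Y|X) = 0.4582 dits

H(X) + H(Y|X) = 0.3010 + 0.4582 = 0.7592 dits

Both sides equal 0.7592 dits. ✓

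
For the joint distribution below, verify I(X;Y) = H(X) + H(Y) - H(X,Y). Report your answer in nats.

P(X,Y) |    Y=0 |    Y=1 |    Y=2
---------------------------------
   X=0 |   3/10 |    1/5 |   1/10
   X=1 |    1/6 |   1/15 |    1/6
I(X;Y) = 0.0425 nats

Mutual information has multiple equivalent forms:
- I(X;Y) = H(X) - H(X|Y)
- I(X;Y) = H(Y) - H(Y|X)
- I(X;Y) = H(X) + H(Y) - H(X,Y)

Computing all quantities:
H(X) = 0.6730, H(Y) = 1.0606, H(X,Y) = 1.6911
H(X|Y) = 0.6305, H(Y|X) = 1.0181

Verification:
H(X) - H(X|Y) = 0.6730 - 0.6305 = 0.0425
H(Y) - H(Y|X) = 1.0606 - 1.0181 = 0.0425
H(X) + H(Y) - H(X,Y) = 0.6730 + 1.0606 - 1.6911 = 0.0425

All forms give I(X;Y) = 0.0425 nats. ✓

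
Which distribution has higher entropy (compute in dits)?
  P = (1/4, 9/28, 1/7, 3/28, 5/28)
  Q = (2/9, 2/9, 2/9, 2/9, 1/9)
Q

Computing entropies in dits:
H(P) = 0.6672
H(Q) = 0.6867

Distribution Q has higher entropy.

Intuition: The distribution closer to uniform (more spread out) has higher entropy.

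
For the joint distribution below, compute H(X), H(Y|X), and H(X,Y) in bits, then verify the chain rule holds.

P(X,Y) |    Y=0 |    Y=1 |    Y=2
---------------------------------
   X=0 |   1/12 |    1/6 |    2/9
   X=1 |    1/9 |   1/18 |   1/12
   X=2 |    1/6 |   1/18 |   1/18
H(X,Y) = 2.9886, H(X) = 1.5245, H(Y|X) = 1.4641 (all in bits)

Chain rule: H(X,Y) = H(X) + H(Y|X)

Left side — joint entropy directly:
H(X,Y) = -Σ p(x,y) log p(x,y) = 2.9886 bits

Right side — compute H(Y|X) from the conditional distributions:
P(X) = (17/36, 1/4, 5/18), so H(X) = 1.5245 bits
H(Y|X) = Σ_x P(X=x) · H(Y|X=x):
  P(Y|X=0) = (3/17, 6/17, 8/17), H(Y|X=0) = 1.4837, weight P(X=0) = 17/36
  P(Y|X=1) = (4/9, 2/9, 1/3), H(Y|X=1) = 1.5305, weight P(X=1) = 1/4
  P(Y|X=2) = (3/5, 1/5, 1/5), H(Y|X=2) = 1.3710, weight P(X=2) = 5/18
H(Y|X) = 1.4641 bits

H(X) + H(Y|X) = 1.5245 + 1.4641 = 2.9886 bits

Both sides equal 2.9886 bits. ✓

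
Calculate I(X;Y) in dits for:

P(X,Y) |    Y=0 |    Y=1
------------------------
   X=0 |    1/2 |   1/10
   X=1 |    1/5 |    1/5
0.0275 dits

Mutual information: I(X;Y) = H(X) + H(Y) - H(X,Y)

Marginals:
P(X) = (3/5, 2/5), H(X) = 0.2923 dits
P(Y) = (7/10, 3/10), H(Y) = 0.2653 dits

Joint entropy: H(X,Y) = 0.5301 dits

I(X;Y) = 0.2923 + 0.2653 - 0.5301 = 0.0275 dits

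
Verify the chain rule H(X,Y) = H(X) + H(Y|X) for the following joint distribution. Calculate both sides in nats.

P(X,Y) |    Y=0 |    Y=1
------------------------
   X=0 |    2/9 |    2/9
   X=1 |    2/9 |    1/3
H(X,Y) = 1.3689, H(X) = 0.6870, H(Y|X) = 0.6820 (all in nats)

Chain rule: H(X,Y) = H(X) + H(Y|X)

Left side — joint entropy directly:
H(X,Y) = -Σ p(x,y) log p(x,y) = 1.3689 nats

Right side — compute H(Y|X) from the conditional distributions:
P(X) = (4/9, 5/9), so H(X) = 0.6870 nats
H(Y|X) = Σ_x P(X=x) · H(Y|X=x):
  P(Y|X=0) = (1/2, 1/2), H(Y|X=0) = 0.6931, weight P(X=0) = 4/9
  P(Y|X=1) = (2/5, 3/5), H(Y|X=1) = 0.6730, weight P(X=1) = 5/9
H(Y|X) = 0.6820 nats

H(X) + H(Y|X) = 0.6870 + 0.6820 = 1.3689 nats

Both sides equal 1.3689 nats. ✓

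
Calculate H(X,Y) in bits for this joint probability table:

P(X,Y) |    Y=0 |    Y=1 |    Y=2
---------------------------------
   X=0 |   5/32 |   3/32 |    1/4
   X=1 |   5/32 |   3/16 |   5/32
2.5283 bits

Joint entropy is H(X,Y) = -Σ_{x,y} p(x,y) log p(x,y).

Summing over all non-zero entries:
H(X,Y) = -[5/32·log_2(5/32) + 3/32·log_2(3/32) + 1/4·log_2(1/4) + 5/32·log_2(5/32) + 3/16·log_2(3/16) + 5/32·log_2(5/32)]
H(X,Y) = 2.5283 bits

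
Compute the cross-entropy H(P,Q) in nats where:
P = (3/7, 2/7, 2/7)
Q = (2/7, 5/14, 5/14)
1.1253 nats

Cross-entropy: H(P,Q) = -Σ p(x) log q(x)

Alternatively: H(P,Q) = H(P) + D_KL(P||Q)
H(P) = 1.0790 nats
D_KL(P||Q) = 0.0463 nats

H(P,Q) = 1.0790 + 0.0463 = 1.1253 nats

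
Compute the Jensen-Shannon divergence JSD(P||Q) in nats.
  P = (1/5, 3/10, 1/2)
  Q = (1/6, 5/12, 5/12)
0.0074 nats

Jensen-Shannon divergence is:
JSD(P||Q) = 0.5 × D_KL(P||M) + 0.5 × D_KL(Q||M)
where M = 0.5 × (P + Q) is the mixture distribution.

M = 0.5 × (1/5, 3/10, 1/2) + 0.5 × (1/6, 5/12, 5/12) = (0.183333, 0.358333, 11/24)

D_KL(P||M) = 0.0076 nats
D_KL(Q||M) = 0.0072 nats

JSD(P||Q) = 0.5 × 0.0076 + 0.5 × 0.0072 = 0.0074 nats

Unlike KL divergence, JSD is symmetric and bounded: 0 ≤ JSD ≤ log(2).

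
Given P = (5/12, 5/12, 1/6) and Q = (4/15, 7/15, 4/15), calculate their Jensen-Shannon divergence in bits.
0.0214 bits

Jensen-Shannon divergence is:
JSD(P||Q) = 0.5 × D_KL(P||M) + 0.5 × D_KL(Q||M)
where M = 0.5 × (P + Q) is the mixture distribution.

M = 0.5 × (5/12, 5/12, 1/6) + 0.5 × (4/15, 7/15, 4/15) = (0.341667, 0.441667, 0.216667)

D_KL(P||M) = 0.0212 bits
D_KL(Q||M) = 0.0216 bits

JSD(P||Q) = 0.5 × 0.0212 + 0.5 × 0.0216 = 0.0214 bits

Unlike KL divergence, JSD is symmetric and bounded: 0 ≤ JSD ≤ log(2).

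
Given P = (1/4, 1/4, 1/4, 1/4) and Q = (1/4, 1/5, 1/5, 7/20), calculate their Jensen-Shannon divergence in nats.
0.0070 nats

Jensen-Shannon divergence is:
JSD(P||Q) = 0.5 × D_KL(P||M) + 0.5 × D_KL(Q||M)
where M = 0.5 × (P + Q) is the mixture distribution.

M = 0.5 × (1/4, 1/4, 1/4, 1/4) + 0.5 × (1/4, 1/5, 1/5, 7/20) = (1/4, 9/40, 9/40, 3/10)

D_KL(P||M) = 0.0071 nats
D_KL(Q||M) = 0.0068 nats

JSD(P||Q) = 0.5 × 0.0071 + 0.5 × 0.0068 = 0.0070 nats

Unlike KL divergence, JSD is symmetric and bounded: 0 ≤ JSD ≤ log(2).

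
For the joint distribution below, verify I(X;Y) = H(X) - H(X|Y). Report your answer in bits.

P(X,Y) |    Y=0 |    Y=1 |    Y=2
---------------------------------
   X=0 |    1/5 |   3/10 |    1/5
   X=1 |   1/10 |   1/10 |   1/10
I(X;Y) = 0.0058 bits

Mutual information has multiple equivalent forms:
- I(X;Y) = H(X) - H(X|Y)
- I(X;Y) = H(Y) - H(Y|X)
- I(X;Y) = H(X) + H(Y) - H(X,Y)

Computing all quantities:
H(X) = 0.8813, H(Y) = 1.5710, H(X,Y) = 2.4464
H(X|Y) = 0.8755, H(Y|X) = 1.5651

Verification:
H(X) - H(X|Y) = 0.8813 - 0.8755 = 0.0058
H(Y) - H(Y|X) = 1.5710 - 1.5651 = 0.0058
H(X) + H(Y) - H(X,Y) = 0.8813 + 1.5710 - 2.4464 = 0.0058

All forms give I(X;Y) = 0.0058 bits. ✓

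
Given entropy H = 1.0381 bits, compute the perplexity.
2.0535

Perplexity is 2^H (or exp(H) for natural log).

H = 1.0381 bits
Perplexity = 2^1.0381 = 2.0535

Interpretation: The model's uncertainty is equivalent to choosing uniformly among 2.1 options.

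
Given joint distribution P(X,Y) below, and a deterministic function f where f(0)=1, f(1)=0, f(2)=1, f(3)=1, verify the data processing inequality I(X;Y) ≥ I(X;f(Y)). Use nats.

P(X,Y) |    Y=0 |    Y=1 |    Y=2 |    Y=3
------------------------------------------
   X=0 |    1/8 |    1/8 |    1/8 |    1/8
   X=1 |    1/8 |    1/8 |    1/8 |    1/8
I(X;Y) = 0.0000, I(X;f(Y)) = 0.0000, inequality holds: 0.0000 ≥ 0.0000

Data Processing Inequality: For any Markov chain X → Y → Z, we have I(X;Y) ≥ I(X;Z).

Here Z = f(Y) is a deterministic function of Y, forming X → Y → Z.

Original I(X;Y) = 0.0000 nats

After applying f:
P(X,Z) where Z=f(Y):
- P(X,Z=0) = P(X,Y=1)
- P(X,Z=1) = P(X,Y=0) + P(X,Y=2) + P(X,Y=3)

I(X;Z) = I(X;f(Y)) = 0.0000 nats

Verification: 0.0000 ≥ 0.0000 ✓

Information cannot be created by processing; the function f can only lose information about X.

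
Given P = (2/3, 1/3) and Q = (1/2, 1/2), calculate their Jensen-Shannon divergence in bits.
0.0207 bits

Jensen-Shannon divergence is:
JSD(P||Q) = 0.5 × D_KL(P||M) + 0.5 × D_KL(Q||M)
where M = 0.5 × (P + Q) is the mixture distribution.

M = 0.5 × (2/3, 1/3) + 0.5 × (1/2, 1/2) = (7/12, 5/12)

D_KL(P||M) = 0.0211 bits
D_KL(Q||M) = 0.0203 bits

JSD(P||Q) = 0.5 × 0.0211 + 0.5 × 0.0203 = 0.0207 bits

Unlike KL divergence, JSD is symmetric and bounded: 0 ≤ JSD ≤ log(2).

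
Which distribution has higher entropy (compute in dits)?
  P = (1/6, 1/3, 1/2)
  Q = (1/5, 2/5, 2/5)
Q

Computing entropies in dits:
H(P) = 0.4392
H(Q) = 0.4581

Distribution Q has higher entropy.

Intuition: The distribution closer to uniform (more spread out) has higher entropy.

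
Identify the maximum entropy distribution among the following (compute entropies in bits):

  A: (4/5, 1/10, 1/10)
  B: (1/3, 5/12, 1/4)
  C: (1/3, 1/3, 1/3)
C

For a discrete distribution over n outcomes, entropy is maximized by the uniform distribution.

Computing entropies:
H(A) = 0.9219 bits
H(B) = 1.5546 bits
H(C) = 1.5850 bits

The uniform distribution (where all probabilities equal 1/3) achieves the maximum entropy of log_2(3) = 1.5850 bits.

Distribution C has the highest entropy.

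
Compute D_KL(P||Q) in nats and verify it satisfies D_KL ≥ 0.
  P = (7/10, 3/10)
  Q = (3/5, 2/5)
0.0216 nats

KL divergence satisfies the Gibbs inequality: D_KL(P||Q) ≥ 0 for all distributions P, Q.

D_KL(P||Q) = Σ p(x) log(p(x)/q(x))
Term by term:
  x=0: 7/10 × log_e[(7/10)/(3/5)] = 0.1079
  x=1: 3/10 × log_e[(3/10)/(2/5)] = -0.0863
D_KL(P||Q) = 0.0216 nats

D_KL(P||Q) = 0.0216 ≥ 0 ✓

This non-negativity is a fundamental property: relative entropy cannot be negative because it measures how different Q is from P.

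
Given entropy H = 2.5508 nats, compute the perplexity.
12.8174

Perplexity is e^H (or exp(H) for natural log).

H = 2.5508 nats
Perplexity = e^2.5508 = 12.8174

Interpretation: The model's uncertainty is equivalent to choosing uniformly among 12.8 options.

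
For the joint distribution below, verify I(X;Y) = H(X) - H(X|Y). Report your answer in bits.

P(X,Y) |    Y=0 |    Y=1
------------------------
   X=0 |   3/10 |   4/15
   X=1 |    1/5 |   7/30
I(X;Y) = 0.0033 bits

Mutual information has multiple equivalent forms:
- I(X;Y) = H(X) - H(X|Y)
- I(X;Y) = H(Y) - H(Y|X)
- I(X;Y) = H(X) + H(Y) - H(X,Y)

Computing all quantities:
H(X) = 0.9871, H(Y) = 1.0000, H(X,Y) = 1.9839
H(X|Y) = 0.9839, H(Y|X) = 0.9967

Verification:
H(X) - H(X|Y) = 0.9871 - 0.9839 = 0.0033
H(Y) - H(Y|X) = 1.0000 - 0.9967 = 0.0033
H(X) + H(Y) - H(X,Y) = 0.9871 + 1.0000 - 1.9839 = 0.0033

All forms give I(X;Y) = 0.0033 bits. ✓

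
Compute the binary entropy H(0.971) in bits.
0.1894 bits

The binary entropy function is:
H(p) = -p log(p) - (1-p) log(1-p)

H(0.971) = -0.971 × log_2(0.971) - 0.029 × log_2(0.029)
H(0.971) = 0.1894 bits

Note: Binary entropy is maximized at p=0.5 (H=1 bit) and minimized at p=0 or p=1 (H=0).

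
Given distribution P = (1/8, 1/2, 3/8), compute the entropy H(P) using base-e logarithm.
0.9743 nats

Shannon entropy is H(X) = -Σ p(x) log p(x).

For P = (1/8, 1/2, 3/8):
H = -1/8 × log_e(1/8) -1/2 × log_e(1/2) -3/8 × log_e(3/8)
H = 0.9743 nats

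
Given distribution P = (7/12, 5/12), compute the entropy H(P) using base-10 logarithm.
0.2950 dits

Shannon entropy is H(X) = -Σ p(x) log p(x).

For P = (7/12, 5/12):
H = -7/12 × log_10(7/12) -5/12 × log_10(5/12)
H = 0.2950 dits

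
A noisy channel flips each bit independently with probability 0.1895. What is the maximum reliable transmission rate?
0.2996 bits

For a binary symmetric channel (BSC) with error probability p:
Capacity C = 1 - H(p) bits per symbol

where H(p) = -p log₂(p) - (1-p) log₂(1-p) is the binary entropy function.

H(0.1895) = 0.7004 bits
C = 1 - 0.7004 = 0.2996 bits per symbol

This means we can reliably transmit up to 0.2996 bits of information per channel use.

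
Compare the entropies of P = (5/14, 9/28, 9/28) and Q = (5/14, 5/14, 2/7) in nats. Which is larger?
P

Computing entropies in nats:
H(P) = 1.0974
H(Q) = 1.0934

Distribution P has higher entropy.

Intuition: The distribution closer to uniform (more spread out) has higher entropy.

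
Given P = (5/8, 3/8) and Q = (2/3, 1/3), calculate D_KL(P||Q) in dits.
0.0017 dits

KL divergence: D_KL(P||Q) = Σ p(x) log(p(x)/q(x))

Computing term by term:
  x=0: 5/8 × log_10[(5/8)/(2/3)] = 5/8 × -0.0280 = -0.0175
  x=1: 3/8 × log_10[(3/8)/(1/3)] = 3/8 × 0.0512 = 0.0192

D_KL(P||Q) = 0.0017 dits

Note: KL divergence is always non-negative and equals 0 iff P = Q.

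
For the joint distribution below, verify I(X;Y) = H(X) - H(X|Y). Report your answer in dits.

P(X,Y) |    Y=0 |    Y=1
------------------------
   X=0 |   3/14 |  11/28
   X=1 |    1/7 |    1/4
I(X;Y) = 0.0000 dits

Mutual information has multiple equivalent forms:
- I(X;Y) = H(X) - H(X|Y)
- I(X;Y) = H(Y) - H(Y|X)
- I(X;Y) = H(X) + H(Y) - H(X,Y)

Computing all quantities:
H(X) = 0.2910, H(Y) = 0.2831, H(X,Y) = 0.5740
H(X|Y) = 0.2910, H(Y|X) = 0.2830

Verification:
H(X) - H(X|Y) = 0.2910 - 0.2910 = 0.0000
H(Y) - H(Y|X) = 0.2831 - 0.2830 = 0.0000
H(X) + H(Y) - H(X,Y) = 0.2910 + 0.2831 - 0.5740 = 0.0000

All forms give I(X;Y) = 0.0000 dits. ✓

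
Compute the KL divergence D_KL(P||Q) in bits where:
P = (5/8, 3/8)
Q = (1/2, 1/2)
0.0456 bits

KL divergence: D_KL(P||Q) = Σ p(x) log(p(x)/q(x))

Computing term by term:
  x=0: 5/8 × log_2[(5/8)/(1/2)] = 5/8 × 0.3219 = 0.2012
  x=1: 3/8 × log_2[(3/8)/(1/2)] = 3/8 × -0.4150 = -0.1556

D_KL(P||Q) = 0.0456 bits

Note: KL divergence is always non-negative and equals 0 iff P = Q.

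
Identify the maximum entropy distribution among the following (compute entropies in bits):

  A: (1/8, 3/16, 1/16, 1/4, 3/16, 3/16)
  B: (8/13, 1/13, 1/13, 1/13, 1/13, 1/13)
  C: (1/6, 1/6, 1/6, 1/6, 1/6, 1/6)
C

For a discrete distribution over n outcomes, entropy is maximized by the uniform distribution.

Computing entropies:
H(A) = 2.4835 bits
H(B) = 1.8543 bits
H(C) = 2.5850 bits

The uniform distribution (where all probabilities equal 1/6) achieves the maximum entropy of log_2(6) = 2.5850 bits.

Distribution C has the highest entropy.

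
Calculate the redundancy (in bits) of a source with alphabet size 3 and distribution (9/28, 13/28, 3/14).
0.0685 bits

Redundancy measures how far a source is from maximum entropy:
R = H_max - H(X)

Maximum entropy for 3 symbols: H_max = log_2(3) = 1.5850 bits
Actual entropy: H(X) = 1.5165 bits
Redundancy: R = 1.5850 - 1.5165 = 0.0685 bits

This redundancy represents potential for compression: the source could be compressed by 0.0685 bits per symbol.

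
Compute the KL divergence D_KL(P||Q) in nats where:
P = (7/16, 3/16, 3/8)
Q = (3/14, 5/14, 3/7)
0.1414 nats

KL divergence: D_KL(P||Q) = Σ p(x) log(p(x)/q(x))

Computing term by term:
  x=0: 7/16 × log_e[(7/16)/(3/14)] = 7/16 × 0.7138 = 0.3123
  x=1: 3/16 × log_e[(3/16)/(5/14)] = 3/16 × -0.6444 = -0.1208
  x=2: 3/8 × log_e[(3/8)/(3/7)] = 3/8 × -0.1335 = -0.0501

D_KL(P||Q) = 0.1414 nats

Note: KL divergence is always non-negative and equals 0 iff P = Q.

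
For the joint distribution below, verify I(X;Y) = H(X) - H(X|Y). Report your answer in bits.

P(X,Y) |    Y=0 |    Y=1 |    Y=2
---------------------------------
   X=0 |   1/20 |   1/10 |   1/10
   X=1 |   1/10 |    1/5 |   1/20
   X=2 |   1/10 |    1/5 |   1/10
I(X;Y) = 0.0369 bits

Mutual information has multiple equivalent forms:
- I(X;Y) = H(X) - H(X|Y)
- I(X;Y) = H(Y) - H(Y|X)
- I(X;Y) = H(X) + H(Y) - H(X,Y)

Computing all quantities:
H(X) = 1.5589, H(Y) = 1.5000, H(X,Y) = 3.0219
H(X|Y) = 1.5219, H(Y|X) = 1.4631

Verification:
H(X) - H(X|Y) = 1.5589 - 1.5219 = 0.0369
H(Y) - H(Y|X) = 1.5000 - 1.4631 = 0.0369
H(X) + H(Y) - H(X,Y) = 1.5589 + 1.5000 - 3.0219 = 0.0369

All forms give I(X;Y) = 0.0369 bits. ✓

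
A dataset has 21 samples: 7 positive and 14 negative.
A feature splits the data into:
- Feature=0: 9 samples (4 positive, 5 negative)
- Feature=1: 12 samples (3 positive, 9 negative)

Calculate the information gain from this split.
0.0300 bits

Information Gain = H(Y) - H(Y|Feature)

Before split:
P(positive) = 7/21 = 0.3333
H(Y) = 0.9183 bits

After split:
Feature=0: H = 0.9911 bits (weight = 9/21)
Feature=1: H = 0.8113 bits (weight = 12/21)
H(Y|Feature) = (9/21)×0.9911 + (12/21)×0.8113 = 0.8883 bits

Information Gain = 0.9183 - 0.8883 = 0.0300 bits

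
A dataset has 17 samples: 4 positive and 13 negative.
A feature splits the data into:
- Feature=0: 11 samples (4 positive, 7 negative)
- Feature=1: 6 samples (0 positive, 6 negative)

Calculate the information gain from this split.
0.1752 bits

Information Gain = H(Y) - H(Y|Feature)

Before split:
P(positive) = 4/17 = 0.2353
H(Y) = 0.7871 bits

After split:
Feature=0: H = 0.9457 bits (weight = 11/17)
Feature=1: H = 0.0000 bits (weight = 6/17)
H(Y|Feature) = (11/17)×0.9457 + (6/17)×0.0000 = 0.6119 bits

Information Gain = 0.7871 - 0.6119 = 0.1752 bits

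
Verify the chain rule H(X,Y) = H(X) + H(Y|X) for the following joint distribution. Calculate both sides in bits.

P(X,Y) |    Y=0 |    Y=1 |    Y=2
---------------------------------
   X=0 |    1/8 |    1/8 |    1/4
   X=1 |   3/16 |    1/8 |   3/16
H(X,Y) = 2.5306, H(X) = 1.0000, H(Y|X) = 1.5306 (all in bits)

Chain rule: H(X,Y) = H(X) + H(Y|X)

Left side — joint entropy directly:
H(X,Y) = -Σ p(x,y) log p(x,y) = 2.5306 bits

Right side — compute H(Y|X) from the conditional distributions:
P(X) = (1/2, 1/2), so H(X) = 1.0000 bits
H(Y|X) = Σ_x P(X=x) · H(Y|X=x):
  P(Y|X=0) = (1/4, 1/4, 1/2), H(Y|X=0) = 1.5000, weight P(X=0) = 1/2
  P(Y|X=1) = (3/8, 1/4, 3/8), H(Y|X=1) = 1.5613, weight P(X=1) = 1/2
H(Y|X) = 1.5306 bits

H(X) + H(Y|X) = 1.0000 + 1.5306 = 2.5306 bits

Both sides equal 2.5306 bits. ✓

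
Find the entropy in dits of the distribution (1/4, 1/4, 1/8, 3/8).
0.5737 dits

Shannon entropy is H(X) = -Σ p(x) log p(x).

For P = (1/4, 1/4, 1/8, 3/8):
H = -1/4 × log_10(1/4) -1/4 × log_10(1/4) -1/8 × log_10(1/8) -3/8 × log_10(3/8)
H = 0.5737 dits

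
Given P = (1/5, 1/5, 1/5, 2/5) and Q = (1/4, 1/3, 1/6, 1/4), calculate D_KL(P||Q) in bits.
0.1121 bits

KL divergence: D_KL(P||Q) = Σ p(x) log(p(x)/q(x))

Computing term by term:
  x=0: 1/5 × log_2[(1/5)/(1/4)] = 1/5 × -0.3219 = -0.0644
  x=1: 1/5 × log_2[(1/5)/(1/3)] = 1/5 × -0.7370 = -0.1474
  x=2: 1/5 × log_2[(1/5)/(1/6)] = 1/5 × 0.2630 = 0.0526
  x=3: 2/5 × log_2[(2/5)/(1/4)] = 2/5 × 0.6781 = 0.2712

D_KL(P||Q) = 0.1121 bits

Note: KL divergence is always non-negative and equals 0 iff P = Q.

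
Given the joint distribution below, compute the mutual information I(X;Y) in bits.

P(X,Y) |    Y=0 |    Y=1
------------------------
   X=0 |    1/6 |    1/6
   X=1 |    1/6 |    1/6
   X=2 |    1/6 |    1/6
0.0000 bits

Mutual information: I(X;Y) = H(X) + H(Y) - H(X,Y)

Marginals:
P(X) = (1/3, 1/3, 1/3), H(X) = 1.5850 bits
P(Y) = (1/2, 1/2), H(Y) = 1.0000 bits

Joint entropy: H(X,Y) = 2.5850 bits

I(X;Y) = 1.5850 + 1.0000 - 2.5850 = 0.0000 bits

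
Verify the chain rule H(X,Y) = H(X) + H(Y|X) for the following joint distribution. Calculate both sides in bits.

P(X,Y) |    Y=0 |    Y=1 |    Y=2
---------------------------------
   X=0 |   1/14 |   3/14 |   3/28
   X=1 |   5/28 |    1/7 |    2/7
H(X,Y) = 2.4547, H(X) = 0.9666, H(Y|X) = 1.4881 (all in bits)

Chain rule: H(X,Y) = H(X) + H(Y|X)

Left side — joint entropy directly:
H(X,Y) = -Σ p(x,y) log p(x,y) = 2.4547 bits

Right side — compute H(Y|X) from the conditional distributions:
P(X) = (11/28, 17/28), so H(X) = 0.9666 bits
H(Y|X) = Σ_x P(X=x) · H(Y|X=x):
  P(Y|X=0) = (2/11, 6/11, 3/11), H(Y|X=0) = 1.4354, weight P(X=0) = 11/28
  P(Y|X=1) = (5/17, 4/17, 8/17), H(Y|X=1) = 1.5222, weight P(X=1) = 17/28
H(Y|X) = 1.4881 bits

H(X) + H(Y|X) = 0.9666 + 1.4881 = 2.4547 bits

Both sides equal 2.4547 bits. ✓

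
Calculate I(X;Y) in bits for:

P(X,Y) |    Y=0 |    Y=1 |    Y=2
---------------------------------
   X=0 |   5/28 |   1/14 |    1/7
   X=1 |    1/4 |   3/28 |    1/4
0.0018 bits

Mutual information: I(X;Y) = H(X) + H(Y) - H(X,Y)

Marginals:
P(X) = (11/28, 17/28), H(X) = 0.9666 bits
P(Y) = (3/7, 5/28, 11/28), H(Y) = 1.4972 bits

Joint entropy: H(X,Y) = 2.4621 bits

I(X;Y) = 0.9666 + 1.4972 - 2.4621 = 0.0018 bits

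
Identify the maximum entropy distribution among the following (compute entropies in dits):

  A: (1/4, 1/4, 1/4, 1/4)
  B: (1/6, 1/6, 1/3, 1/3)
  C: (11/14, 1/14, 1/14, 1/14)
A

For a discrete distribution over n outcomes, entropy is maximized by the uniform distribution.

Computing entropies:
H(A) = 0.6021 dits
H(B) = 0.5775 dits
H(C) = 0.3279 dits

The uniform distribution (where all probabilities equal 1/4) achieves the maximum entropy of log_10(4) = 0.6021 dits.

Distribution A has the highest entropy.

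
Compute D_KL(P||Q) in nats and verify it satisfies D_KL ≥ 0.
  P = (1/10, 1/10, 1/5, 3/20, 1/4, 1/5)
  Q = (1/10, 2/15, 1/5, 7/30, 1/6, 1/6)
0.0428 nats

KL divergence satisfies the Gibbs inequality: D_KL(P||Q) ≥ 0 for all distributions P, Q.

D_KL(P||Q) = Σ p(x) log(p(x)/q(x))
Term by term:
  x=0: 1/10 × log_e[(1/10)/(1/10)] = 0.0000
  x=1: 1/10 × log_e[(1/10)/(2/15)] = -0.0288
  x=2: 1/5 × log_e[(1/5)/(1/5)] = 0.0000
  x=3: 3/20 × log_e[(3/20)/(7/30)] = -0.0663
  x=4: 1/4 × log_e[(1/4)/(1/6)] = 0.1014
  x=5: 1/5 × log_e[(1/5)/(1/6)] = 0.0365
D_KL(P||Q) = 0.0428 nats

D_KL(P||Q) = 0.0428 ≥ 0 ✓

This non-negativity is a fundamental property: relative entropy cannot be negative because it measures how different Q is from P.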